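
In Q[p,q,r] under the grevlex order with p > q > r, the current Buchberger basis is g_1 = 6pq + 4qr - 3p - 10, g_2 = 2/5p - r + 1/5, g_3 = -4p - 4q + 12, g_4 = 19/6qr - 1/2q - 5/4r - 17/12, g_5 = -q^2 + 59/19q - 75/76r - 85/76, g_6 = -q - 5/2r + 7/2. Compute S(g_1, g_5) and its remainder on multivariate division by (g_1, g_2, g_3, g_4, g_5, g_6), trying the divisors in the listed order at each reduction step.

S(g_1, g_5) = 2/3q^2r + 99/38pq - 75/76pr - 85/76p - 5/3q; remainder on division = -375/152r^2 + 525/152r - 75/76.

lcm(LM(g_1), LM(g_5)) = pq^2.
S = (lcm/LT(g_1))·g_1 − (lcm/LT(g_5))·g_5 = 2/3q^2r + 99/38pq - 75/76pr - 85/76p - 5/3q.
Reduce S modulo (g_1, g_2, g_3, g_4, g_5, g_6) in that order:
  leading term q^2r: subtract (4/19q)·g_4 from 2/3q^2r + 99/38pq - 75/76pr - 85/76p - 5/3q → 99/38pq + 2/19q^2 - 75/76pr + 5/19qr - 85/76p - 26/19q
  leading term pq: subtract (33/76)·g_1 from 99/38pq + 2/19q^2 - 75/76pr + 5/19qr - 85/76p - 26/19q → 2/19q^2 - 75/76pr - 28/19qr + 7/38p - 26/19q + 165/38
  leading term q^2: subtract (-2/19)·g_5 from 2/19q^2 - 75/76pr - 28/19qr + 7/38p - 26/19q + 165/38 → -75/76pr - 28/19qr + 7/38p - 376/361q - 75/722r + 1525/361
  leading term pr: subtract (-375/152r)·g_2 from -75/76pr - 28/19qr + 7/38p - 376/361q - 75/722r + 1525/361 → -28/19qr - 375/152r^2 + 7/38p - 376/361q + 1125/2888r + 1525/361
  leading term qr: subtract (-168/361)·g_4 from -28/19qr - 375/152r^2 + 7/38p - 376/361q + 1125/2888r + 1525/361 → -375/152r^2 + 7/38p - 460/361q - 555/2888r + 1287/361
  leading term r^2: no divisor's leading term divides it; move -375/152r^2 to the remainder.
  leading term p: subtract (35/76)·g_2 from 7/38p - 460/361q - 555/2888r + 1287/361 → -460/361q + 775/2888r + 5015/1444
  leading term q: subtract (460/361)·g_6 from -460/361q + 775/2888r + 5015/1444 → 525/152r - 75/76
  leading term r: no divisor's leading term divides it; move 525/152r to the remainder.
  leading term 1: no divisor's leading term divides it; move -75/76 to the remainder.
The remainder -375/152r^2 + 525/152r - 75/76 is nonzero, so it would be added as the next basis element.
An S-polynomial is built so that the two leading terms cancel; whether anything survives reduction is exactly the Gröbner-basis criterion.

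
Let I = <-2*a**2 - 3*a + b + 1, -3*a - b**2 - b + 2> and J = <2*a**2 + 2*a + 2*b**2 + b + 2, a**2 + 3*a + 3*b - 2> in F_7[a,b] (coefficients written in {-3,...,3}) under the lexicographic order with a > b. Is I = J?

Equality of ideals is decidable: compute both reduced Gröbner bases (unique for the ordering) and check whether they agree.
Buchberger on the first generating set:
f_1 = -2*a**2 - 3*a + b + 1, LT = a**2.
f_2 = -3*a - b**2 - b + 2, LT = a.

S(f_1,f_2): lcm = a**2. S = 2*a*b**2 + 2*a*b + a + 3*b + 3.
  leading term a*b**2: subtract (-3*b**2)·f_2 from 2*a*b**2 + 2*a*b + a + 3*b + 3 → 2*a*b + a - 3*b**4 - 3*b**3 - b**2 + 3*b + 3
  leading term a*b: subtract (-3*b)·f_2 from 2*a*b + a - 3*b**4 - 3*b**3 - b**2 + 3*b + 3 → a - 3*b**4 + b**3 + 3*b**2 + 2*b + 3
  leading term a: subtract (2)·f_2 from a - 3*b**4 + b**3 + 3*b**2 + 2*b + 3 → -3*b**4 + b**3 - 2*b**2 - 3*b - 1
  leading term b**4: no divisor's leading term divides it; move -3*b**4 to the remainder.
  leading term b**3: no divisor's leading term divides it; move b**3 to the remainder.
  leading term b**2: no divisor's leading term divides it; move -2*b**2 to the remainder.
  leading term b: no divisor's leading term divides it; move -3*b to the remainder.
  leading term 1: no divisor's leading term divides it; move -1 to the remainder.
  remainder -3*b**4 + b**3 - 2*b**2 - 3*b - 1 ≠ 0; add g_3 = -3*b**4 + b**3 - 2*b**2 - 3*b - 1 to the basis.

The other S-polynomials (S(f_1,g_3), S(f_2,g_3)) all reduce to 0 modulo the current basis, so we have a Gröbner basis.
Inter-reduce: drop elements whose leading term is divisible by another's, tail-reduce, and make monic.
Reduced Gröbner basis: {a - 2*b**2 - 2*b - 3, b**4 + 2*b**3 + 3*b**2 + b - 2}.

Buchberger on the second generating set:
h_1 = 2*a**2 + 2*a + 2*b**2 + b + 2, LT = a**2.
h_2 = a**2 + 3*a + 3*b - 2, LT = a**2.

S(h_1,h_2): lcm = a**2. S = -2*a + b**2 + b + 3.
  leading term a: no divisor's leading term divides it; move -2*a to the remainder.
  leading term b**2: no divisor's leading term divides it; move b**2 to the remainder.
  leading term b: no divisor's leading term divides it; move b to the remainder.
  leading term 1: no divisor's leading term divides it; move 3 to the remainder.
  remainder -2*a + b**2 + b + 3 ≠ 0; add k_3 = -2*a + b**2 + b + 3 to the basis.

S(h_1,k_3): lcm = a**2. S = -3*a*b**2 - 3*a*b - a + b**2 - 3*b + 1.
  leading term a*b**2: subtract (-2*b**2)·k_3 from -3*a*b**2 - 3*a*b - a + b**2 - 3*b + 1 → -3*a*b - a + 2*b**4 + 2*b**3 - 3*b + 1
  leading term a*b: subtract (-2*b)·k_3 from -3*a*b - a + 2*b**4 + 2*b**3 - 3*b + 1 → -a + 2*b**4 - 3*b**3 + 2*b**2 + 3*b + 1
  leading term a: subtract (-3)·k_3 from -a + 2*b**4 - 3*b**3 + 2*b**2 + 3*b + 1 → 2*b**4 - 3*b**3 - 2*b**2 - b + 3
  leading term b**4: no divisor's leading term divides it; move 2*b**4 to the remainder.
  leading term b**3: no divisor's leading term divides it; move -3*b**3 to the remainder.
  leading term b**2: no divisor's leading term divides it; move -2*b**2 to the remainder.
  leading term b: no divisor's leading term divides it; move -b to the remainder.
  leading term 1: no divisor's leading term divides it; move 3 to the remainder.
  remainder 2*b**4 - 3*b**3 - 2*b**2 - b + 3 ≠ 0; add k_4 = 2*b**4 - 3*b**3 - 2*b**2 - b + 3 to the basis.

The other S-polynomials (S(h_2,k_3), S(h_1,k_4), S(h_2,k_4), S(k_3,k_4)) all reduce to 0 modulo the current basis, so we have a Gröbner basis.
Inter-reduce: drop elements whose leading term is divisible by another's, tail-reduce, and make monic.
Reduced Gröbner basis: {a + 3*b**2 + 3*b + 2, b**4 + 2*b**3 - b**2 + 3*b - 2}.

These differ, so the ideals are not equal.

No, the ideals differ.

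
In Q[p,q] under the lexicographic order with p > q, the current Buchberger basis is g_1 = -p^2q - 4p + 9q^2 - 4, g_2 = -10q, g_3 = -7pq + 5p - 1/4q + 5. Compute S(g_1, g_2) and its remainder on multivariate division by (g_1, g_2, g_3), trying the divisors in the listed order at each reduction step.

S(g_1, g_2) = 4p - 9q^2 + 4; remainder on division = 4p + 4.

lcm(LM(g_1), LM(g_2)) = p^2q.
S = (lcm/LT(g_1))·g_1 − (lcm/LT(g_2))·g_2 = 4p - 9q^2 + 4.
Reduce S modulo (g_1, g_2, g_3) in that order:
  leading term p: no divisor's leading term divides it; move 4p to the remainder.
  leading term q^2: subtract (9/10q)·g_2 from -9q^2 + 4 → 4
  leading term 1: no divisor's leading term divides it; move 4 to the remainder.
The remainder 4p + 4 is nonzero, so it would be added as the next basis element.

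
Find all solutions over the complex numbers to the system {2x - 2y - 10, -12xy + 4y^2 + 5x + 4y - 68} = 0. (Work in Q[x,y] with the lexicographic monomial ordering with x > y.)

Compute a lex Gröbner basis by Buchberger's algorithm.
f_1 = 2x - 2y - 10, LT = x.
f_2 = -12xy + 5x + 4y^2 + 4y - 68, LT = xy.

S(f_1,f_2): lcm = xy. S = 5/12x - 2/3y^2 - 14/3y - 17/3.
  leading term x: subtract (5/24)·f_1 from 5/12x - 2/3y^2 - 14/3y - 17/3 → -2/3y^2 - 17/4y - 43/12
  leading term y^2: no divisor's leading term divides it; move -2/3y^2 to the remainder.
  leading term y: no divisor's leading term divides it; move -17/4y to the remainder.
  leading term 1: no divisor's leading term divides it; move -43/12 to the remainder.
  remainder -2/3y^2 - 17/4y - 43/12 ≠ 0; add h_3 = -2/3y^2 - 17/4y - 43/12 to the basis.

S(f_1,h_3): leading monomials are coprime, so the S-polynomial reduces to 0 (Buchberger's first criterion).
S(f_2,h_3): lcm = xy^2. S = -163/24xy - 43/8x - 1/3y^3 - 1/3y^2 + 17/3y.
  leading term xy: subtract (-163/48y)·f_1 from -163/24xy - 43/8x - 1/3y^3 - 1/3y^2 + 17/3y → -43/8x - 1/3y^3 - 57/8y^2 - 679/24y
  leading term x: subtract (-43/16)·f_1 from -43/8x - 1/3y^3 - 57/8y^2 - 679/24y → -1/3y^3 - 57/8y^2 - 101/3y - 215/8
  leading term y^3: subtract (1/2y)·h_3 from -1/3y^3 - 57/8y^2 - 101/3y - 215/8 → -5y^2 - 255/8y - 215/8
  leading term y^2: subtract (15/2)·h_3 from -5y^2 - 255/8y - 215/8 → 0
  remainder 0.

Every S-polynomial of the final basis reduces to 0, so we have a Gröbner basis.
Inter-reduce: drop elements whose leading term is divisible by another's, tail-reduce, and make monic.
Reduced Gröbner basis: {x - y - 5, y^2 + 51/8y + 43/8}.

From the last basis element, y^2 + 51/8y + 43/8 = 0, so y takes values in {-43/8, -1}. Each choice, substituted upward through the basis, yields the corresponding point(s) of the solution set.
  y = -43/8: the earlier basis element becomes x + 3/8 = 0, giving x = -3/8 — point (-3/8, -43/8).
  y = -1: the earlier basis element becomes x - 4 = 0, giving x = 4 — point (4, -1).

{(-3/8, -43/8), (4, -1)}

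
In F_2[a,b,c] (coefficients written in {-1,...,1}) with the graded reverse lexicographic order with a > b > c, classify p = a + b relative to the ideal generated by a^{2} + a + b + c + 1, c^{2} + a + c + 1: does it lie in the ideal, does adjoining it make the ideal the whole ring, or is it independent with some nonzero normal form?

First compute the reduced Gröbner basis of I by Buchberger's algorithm.
f_1 = a^{2} + a + b + c + 1, LT = a^{2}.
f_2 = c^{2} + a + c + 1, LT = c^{2}.

The S-polynomials (S(f_1,f_2)) all reduce to 0 modulo the current basis, so we have a Gröbner basis.
Inter-reduce: drop elements whose leading term is divisible by another's, tail-reduce, and make monic.
Reduced Gröbner basis: {a^{2} + a + b + c + 1, c^{2} + a + c + 1}.
Label its elements g_1 = a^{2} + a + b + c + 1, g_2 = c^{2} + a + c + 1.

Reduce p = a + b modulo G:
  leading term a: no divisor's leading term divides it; move a to the remainder.
  leading term b: no divisor's leading term divides it; move b to the remainder.
  normal form = a + b.
The normal form is nonzero, so p ∉ I. Since p minus its normal form lies in I, I + (p) = I + (r) where r = a + b; decide whether this ideal is the whole ring.
Run Buchberger on G together with r (pairs among the g_i already reduce to 0 since G is a Gröbner basis):
g_1 = a^{2} + a + b + c + 1, LT = a^{2}.
g_2 = c^{2} + a + c + 1, LT = c^{2}.
r = a + b, LT = a.

S(g_1,r): lcm = a^{2}. S = ab + a + b + c + 1.
  leading term ab: subtract (b)·r from ab + a + b + c + 1 → b^{2} + a + b + c + 1
  leading term b^{2}: no divisor's leading term divides it; move b^{2} to the remainder.
  leading term a: subtract (1)·r from a + b + c + 1 → c + 1
  leading term c: no divisor's leading term divides it; move c to the remainder.
  leading term 1: no divisor's leading term divides it; move 1 to the remainder.
  remainder b^{2} + c + 1 ≠ 0; add m_4 = b^{2} + c + 1 to the basis.

The other S-polynomials (S(g_1,g_2), S(g_2,r), S(g_1,m_4), S(g_2,m_4), S(r,m_4)) all reduce to 0 modulo the current basis, so we have a Gröbner basis.
Inter-reduce: drop elements whose leading term is divisible by another's, tail-reduce, and make monic.
Reduced Gröbner basis: {b^{2} + c + 1, c^{2} + b + c + 1, a + b}.
The reduced Gröbner basis of I + (p) is {b^{2} + c + 1, c^{2} + b + c + 1, a + b} ≠ {1}, a proper ideal, so the enlarged system stays consistent: p is independent of I, with normal form a + b.

a + b is independent of I; its normal form modulo I is a + b.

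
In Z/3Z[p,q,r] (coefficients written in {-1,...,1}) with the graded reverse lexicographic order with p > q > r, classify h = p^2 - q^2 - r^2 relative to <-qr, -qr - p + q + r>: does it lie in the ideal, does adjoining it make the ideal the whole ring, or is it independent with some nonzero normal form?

p^2 - q^2 - r^2 lies in I (it reduces to 0).

First compute the reduced Gröbner basis of I by Buchberger's algorithm.
f_1 = -qr, LT = qr.
f_2 = -qr - p + q + r, LT = qr.

S(f_1,f_2): lcm = qr. S = -p + q + r.
  leading term p: no divisor's leading term divides it; move -p to the remainder.
  leading term q: no divisor's leading term divides it; move q to the remainder.
  leading term r: no divisor's leading term divides it; move r to the remainder.
  remainder -p + q + r ≠ 0; add k_3 = -p + q + r to the basis.

S(f_1,k_3): leading monomials are coprime, so the S-polynomial reduces to 0 (Buchberger's first criterion).
S(f_2,k_3): leading monomials are coprime, so the S-polynomial reduces to 0 (Buchberger's first criterion).
Every S-polynomial of the final basis reduces to 0, so we have a Gröbner basis.
Inter-reduce: drop elements whose leading term is divisible by another's, tail-reduce, and make monic.
Reduced Gröbner basis: {qr, p - q - r}.
Label its elements g_1 = qr, g_2 = p - q - r.

Reduce h = p^2 - q^2 - r^2 modulo G:
  leading term p^2: subtract (p)·g_2 from p^2 - q^2 - r^2 → pq - q^2 + pr - r^2
  leading term pq: subtract (q)·g_2 from pq - q^2 + pr - r^2 → pr + qr - r^2
  leading term pr: subtract (r)·g_2 from pr + qr - r^2 → -qr
  leading term qr: subtract (-1)·g_1 from -qr → 0
  normal form = 0.
Since the normal form is 0, h ∈ I.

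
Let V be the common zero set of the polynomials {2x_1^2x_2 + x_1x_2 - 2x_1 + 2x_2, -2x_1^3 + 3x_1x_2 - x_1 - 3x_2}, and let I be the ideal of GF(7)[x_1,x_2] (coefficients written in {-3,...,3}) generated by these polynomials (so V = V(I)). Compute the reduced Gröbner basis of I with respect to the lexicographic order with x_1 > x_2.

G = {x_1 - 2x_2^4 - 3x_2^3 - 2x_2^2 - 3x_2, x_2^5 - 2x_2^4 - 2x_2^3 - 2x_2^2 + 3x_2}

f_1 = 2x_1^2x_2 + x_1x_2 - 2x_1 + 2x_2, LT = x_1^2x_2.
f_2 = -2x_1^3 + 3x_1x_2 - x_1 - 3x_2, LT = x_1^3.

S(f_1,f_2): lcm = x_1^3x_2. S = -3x_1^2x_2 - x_1^2 - 2x_1x_2^2 - 3x_1x_2 + 2x_2^2.
  leading term x_1^2x_2: subtract (2)·f_1 from -3x_1^2x_2 - x_1^2 - 2x_1x_2^2 - 3x_1x_2 + 2x_2^2 → -x_1^2 - 2x_1x_2^2 + 2x_1x_2 - 3x_1 + 2x_2^2 + 3x_2
  leading term x_1^2: no divisor's leading term divides it; move -x_1^2 to the remainder.
  leading term x_1x_2^2: no divisor's leading term divides it; move -2x_1x_2^2 to the remainder.
  leading term x_1x_2: no divisor's leading term divides it; move 2x_1x_2 to the remainder.
  leading term x_1: no divisor's leading term divides it; move -3x_1 to the remainder.
  leading term x_2^2: no divisor's leading term divides it; move 2x_2^2 to the remainder.
  leading term x_2: no divisor's leading term divides it; move 3x_2 to the remainder.
  remainder -x_1^2 - 2x_1x_2^2 + 2x_1x_2 - 3x_1 + 2x_2^2 + 3x_2 ≠ 0; add g_3 = -x_1^2 - 2x_1x_2^2 + 2x_1x_2 - 3x_1 + 2x_2^2 + 3x_2 to the basis.

S(f_1,g_3): lcm = x_1^2x_2. S = -2x_1x_2^3 + 2x_1x_2^2 + x_1x_2 - x_1 + 2x_2^3 + 3x_2^2 + x_2.
  leading term x_1x_2^3: no divisor's leading term divides it; move -2x_1x_2^3 to the remainder.
  leading term x_1x_2^2: no divisor's leading term divides it; move 2x_1x_2^2 to the remainder.
  leading term x_1x_2: no divisor's leading term divides it; move x_1x_2 to the remainder.
  leading term x_1: no divisor's leading term divides it; move -x_1 to the remainder.
  leading term x_2^3: no divisor's leading term divides it; move 2x_2^3 to the remainder.
  leading term x_2^2: no divisor's leading term divides it; move 3x_2^2 to the remainder.
  leading term x_2: no divisor's leading term divides it; move x_2 to the remainder.
  remainder -2x_1x_2^3 + 2x_1x_2^2 + x_1x_2 - x_1 + 2x_2^3 + 3x_2^2 + x_2 ≠ 0; add g_4 = -2x_1x_2^3 + 2x_1x_2^2 + x_1x_2 - x_1 + 2x_2^3 + 3x_2^2 + x_2 to the basis.

S(f_2,g_3): lcm = x_1^3. S = -2x_1^2x_2^2 + 2x_1^2x_2 - 3x_1^2 + 2x_1x_2^2 - 2x_1x_2 - 3x_1 - 2x_2.
  leading term x_1^2x_2^2: subtract (-x_2)·f_1 from -2x_1^2x_2^2 + 2x_1^2x_2 - 3x_1^2 + 2x_1x_2^2 - 2x_1x_2 - 3x_1 - 2x_2 → 2x_1^2x_2 - 3x_1^2 + 3x_1x_2^2 + 3x_1x_2 - 3x_1 + 2x_2^2 - 2x_2
  leading term x_1^2x_2: subtract (1)·f_1 from 2x_1^2x_2 - 3x_1^2 + 3x_1x_2^2 + 3x_1x_2 - 3x_1 + 2x_2^2 - 2x_2 → -3x_1^2 + 3x_1x_2^2 + 2x_1x_2 - x_1 + 2x_2^2 + 3x_2
  leading term x_1^2: subtract (3)·g_3 from -3x_1^2 + 3x_1x_2^2 + 2x_1x_2 - x_1 + 2x_2^2 + 3x_2 → 2x_1x_2^2 + 3x_1x_2 + x_1 + 3x_2^2 + x_2
  leading term x_1x_2^2: no divisor's leading term divides it; move 2x_1x_2^2 to the remainder.
  leading term x_1x_2: no divisor's leading term divides it; move 3x_1x_2 to the remainder.
  leading term x_1: no divisor's leading term divides it; move x_1 to the remainder.
  leading term x_2^2: no divisor's leading term divides it; move 3x_2^2 to the remainder.
  leading term x_2: no divisor's leading term divides it; move x_2 to the remainder.
  remainder 2x_1x_2^2 + 3x_1x_2 + x_1 + 3x_2^2 + x_2 ≠ 0; add g_5 = 2x_1x_2^2 + 3x_1x_2 + x_1 + 3x_2^2 + x_2 to the basis.

S(f_1,g_4): lcm = x_1^2x_2^3. S = x_1^2x_2^2 - 3x_1^2x_2 + 3x_1^2 - 2x_1x_2^3 - 3x_1x_2^2 - 3x_1x_2 + x_2^3.
  leading term x_1^2x_2^2: subtract (-3x_2)·f_1 from x_1^2x_2^2 - 3x_1^2x_2 + 3x_1^2 - 2x_1x_2^3 - 3x_1x_2^2 - 3x_1x_2 + x_2^3 → -3x_1^2x_2 + 3x_1^2 - 2x_1x_2^3 - 2x_1x_2 + x_2^3 - x_2^2
  leading term x_1^2x_2: subtract (2)·f_1 from -3x_1^2x_2 + 3x_1^2 - 2x_1x_2^3 - 2x_1x_2 + x_2^3 - x_2^2 → 3x_1^2 - 2x_1x_2^3 + 3x_1x_2 - 3x_1 + x_2^3 - x_2^2 + 3x_2
  leading term x_1^2: subtract (-3)·g_3 from 3x_1^2 - 2x_1x_2^3 + 3x_1x_2 - 3x_1 + x_2^3 - x_2^2 + 3x_2 → -2x_1x_2^3 + x_1x_2^2 + 2x_1x_2 + 2x_1 + x_2^3 - 2x_2^2 - 2x_2
  leading term x_1x_2^3: subtract (1)·g_4 from -2x_1x_2^3 + x_1x_2^2 + 2x_1x_2 + 2x_1 + x_2^3 - 2x_2^2 - 2x_2 → -x_1x_2^2 + x_1x_2 + 3x_1 - x_2^3 + 2x_2^2 - 3x_2
  leading term x_1x_2^2: subtract (3)·g_5 from -x_1x_2^2 + x_1x_2 + 3x_1 - x_2^3 + 2x_2^2 - 3x_2 → -x_1x_2 - x_2^3 + x_2
  leading term x_1x_2: no divisor's leading term divides it; move -x_1x_2 to the remainder.
  leading term x_2^3: no divisor's leading term divides it; move -x_2^3 to the remainder.
  leading term x_2: no divisor's leading term divides it; move x_2 to the remainder.
  remainder -x_1x_2 - x_2^3 + x_2 ≠ 0; add g_6 = -x_1x_2 - x_2^3 + x_2 to the basis.

S(g_4,g_6): lcm = x_1x_2^3. S = -x_1x_2^2 + 3x_1x_2 - 3x_1 - x_2^5 + 2x_2^2 + 3x_2.
  leading term x_1x_2^2: subtract (3)·g_5 from -x_1x_2^2 + 3x_1x_2 - 3x_1 - x_2^5 + 2x_2^2 + 3x_2 → x_1x_2 + x_1 - x_2^5
  leading term x_1x_2: subtract (-1)·g_6 from x_1x_2 + x_1 - x_2^5 → x_1 - x_2^5 - x_2^3 + x_2
  leading term x_1: no divisor's leading term divides it; move x_1 to the remainder.
  leading term x_2^5: no divisor's leading term divides it; move -x_2^5 to the remainder.
  leading term x_2^3: no divisor's leading term divides it; move -x_2^3 to the remainder.
  leading term x_2: no divisor's leading term divides it; move x_2 to the remainder.
  remainder x_1 - x_2^5 - x_2^3 + x_2 ≠ 0; add g_7 = x_1 - x_2^5 - x_2^3 + x_2 to the basis.

S(g_5,g_6): lcm = x_1x_2^2. S = -2x_1x_2 - 3x_1 - x_2^4 - x_2^2 - 3x_2.
  leading term x_1x_2: subtract (2)·g_6 from -2x_1x_2 - 3x_1 - x_2^4 - x_2^2 - 3x_2 → -3x_1 - x_2^4 + 2x_2^3 - x_2^2 + 2x_2
  leading term x_1: subtract (-3)·g_7 from -3x_1 - x_2^4 + 2x_2^3 - x_2^2 + 2x_2 → -3x_2^5 - x_2^4 - x_2^3 - x_2^2 - 2x_2
  leading term x_2^5: no divisor's leading term divides it; move -3x_2^5 to the remainder.
  leading term x_2^4: no divisor's leading term divides it; move -x_2^4 to the remainder.
  leading term x_2^3: no divisor's leading term divides it; move -x_2^3 to the remainder.
  leading term x_2^2: no divisor's leading term divides it; move -x_2^2 to the remainder.
  leading term x_2: no divisor's leading term divides it; move -2x_2 to the remainder.
  remainder -3x_2^5 - x_2^4 - x_2^3 - x_2^2 - 2x_2 ≠ 0; add g_8 = -3x_2^5 - x_2^4 - x_2^3 - x_2^2 - 2x_2 to the basis.

The other S-polynomials (S(f_2,g_4), S(g_3,g_4), S(f_1,g_5), S(f_2,g_5), S(g_3,g_5), S(g_4,g_5), S(f_1,g_6), S(f_2,g_6), S(g_3,g_6), S(f_1,g_7), S(f_2,g_7), S(g_3,g_7), S(g_4,g_7), S(g_5,g_7), S(g_6,g_7), S(f_1,g_8), S(f_2,g_8), S(g_3,g_8), S(g_4,g_8), S(g_5,g_8), S(g_6,g_8), S(g_7,g_8)) all reduce to 0 modulo the current basis, so we have a Gröbner basis.
Inter-reduce: drop elements whose leading term is divisible by another's, tail-reduce, and make monic.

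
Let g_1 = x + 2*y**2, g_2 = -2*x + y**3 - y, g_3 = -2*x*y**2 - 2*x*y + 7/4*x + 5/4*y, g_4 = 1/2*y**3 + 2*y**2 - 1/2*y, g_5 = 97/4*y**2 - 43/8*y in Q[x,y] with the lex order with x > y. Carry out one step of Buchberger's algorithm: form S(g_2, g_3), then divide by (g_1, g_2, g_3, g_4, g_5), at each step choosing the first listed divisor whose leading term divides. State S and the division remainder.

S(g_2, g_3) = -x*y + 7/8*x - 1/2*y**5 + 1/2*y**3 + 5/8*y; remainder on division = 0.

lcm(LM(g_2), LM(g_3)) = x*y**2.
S = (lcm/LT(g_2))·g_2 − (lcm/LT(g_3))·g_3 = -x*y + 7/8*x - 1/2*y**5 + 1/2*y**3 + 5/8*y.
Reduce S modulo (g_1, g_2, g_3, g_4, g_5) in that order:
  leading term x*y: subtract (-y)·g_1 from -x*y + 7/8*x - 1/2*y**5 + 1/2*y**3 + 5/8*y → 7/8*x - 1/2*y**5 + 5/2*y**3 + 5/8*y
  leading term x: subtract (7/8)·g_1 from 7/8*x - 1/2*y**5 + 5/2*y**3 + 5/8*y → -1/2*y**5 + 5/2*y**3 - 7/4*y**2 + 5/8*y
  leading term y**5: subtract (-y**2)·g_4 from -1/2*y**5 + 5/2*y**3 - 7/4*y**2 + 5/8*y → 2*y**4 + 2*y**3 - 7/4*y**2 + 5/8*y
  leading term y**4: subtract (4*y)·g_4 from 2*y**4 + 2*y**3 - 7/4*y**2 + 5/8*y → -6*y**3 + 1/4*y**2 + 5/8*y
  leading term y**3: subtract (-12)·g_4 from -6*y**3 + 1/4*y**2 + 5/8*y → 97/4*y**2 - 43/8*y
  leading term y**2: subtract (1)·g_5 from 97/4*y**2 - 43/8*y → 0
The remainder is 0, so this S-polynomial contributes no new basis element.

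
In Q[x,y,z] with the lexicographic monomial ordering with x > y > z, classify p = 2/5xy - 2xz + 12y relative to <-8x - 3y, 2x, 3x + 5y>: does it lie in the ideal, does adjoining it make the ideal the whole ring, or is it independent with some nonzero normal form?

2/5xy - 2xz + 12y lies in I (it reduces to 0).

First compute the reduced Gröbner basis of I by Buchberger's algorithm.
f_1 = -8x - 3y, LT = x.
f_2 = 2x, LT = x.
f_3 = 3x + 5y, LT = x.

S(f_1,f_2): lcm = x. S = 3/8y.
  leading term y: no divisor's leading term divides it; move 3/8y to the remainder.
  remainder 3/8y ≠ 0; add h_4 = 3/8y to the basis.

The other S-polynomials (S(f_1,f_3), S(f_2,f_3), S(f_1,h_4), S(f_2,h_4), S(f_3,h_4)) all reduce to 0 modulo the current basis, so we have a Gröbner basis.
Inter-reduce: drop elements whose leading term is divisible by another's, tail-reduce, and make monic.
Reduced Gröbner basis: {x, y}.
Label its elements g_1 = x, g_2 = y.

Reduce p = 2/5xy - 2xz + 12y modulo G:
  leading term xy: subtract (2/5y)·g_1 from 2/5xy - 2xz + 12y → -2xz + 12y
  leading term xz: subtract (-2z)·g_1 from -2xz + 12y → 12y
  leading term y: subtract (12)·g_2 from 12y → 0
  normal form = 0.
Since the normal form is 0, p ∈ I.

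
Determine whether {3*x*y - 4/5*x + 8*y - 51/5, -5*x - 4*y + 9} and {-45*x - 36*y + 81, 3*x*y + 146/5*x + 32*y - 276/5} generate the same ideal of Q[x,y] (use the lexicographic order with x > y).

No, the ideals differ.

Two ideals are equal iff their reduced Gröbner bases coincide (the reduced basis is unique for a fixed ordering).
Buchberger on the first generating set:
f_1 = 3*x*y - 4/5*x + 8*y - 51/5, LT = x*y.
f_2 = -5*x - 4*y + 9, LT = x.

S(f_1,f_2): lcm = x*y. S = -4/15*x - 4/5*y**2 + 67/15*y - 17/5.
  leading term x: subtract (4/75)·f_2 from -4/15*x - 4/5*y**2 + 67/15*y - 17/5 → -4/5*y**2 + 117/25*y - 97/25
  leading term y**2: no divisor's leading term divides it; move -4/5*y**2 to the remainder.
  leading term y: no divisor's leading term divides it; move 117/25*y to the remainder.
  leading term 1: no divisor's leading term divides it; move -97/25 to the remainder.
  remainder -4/5*y**2 + 117/25*y - 97/25 ≠ 0; add g_3 = -4/5*y**2 + 117/25*y - 97/25 to the basis.

The other S-polynomials (S(f_1,g_3), S(f_2,g_3)) all reduce to 0 modulo the current basis, so we have a Gröbner basis.
Inter-reduce: drop elements whose leading term is divisible by another's, tail-reduce, and make monic.
Reduced Gröbner basis: {x + 4/5*y - 9/5, y**2 - 117/20*y + 97/20}.

Buchberger on the second generating set:
h_1 = -45*x - 36*y + 81, LT = x.
h_2 = 3*x*y + 146/5*x + 32*y - 276/5, LT = x*y.

S(h_1,h_2): lcm = x*y. S = -146/15*x + 4/5*y**2 - 187/15*y + 92/5.
  leading term x: subtract (146/675)·h_1 from -146/15*x + 4/5*y**2 - 187/15*y + 92/5 → 4/5*y**2 - 117/25*y + 22/25
  leading term y**2: no divisor's leading term divides it; move 4/5*y**2 to the remainder.
  leading term y: no divisor's leading term divides it; move -117/25*y to the remainder.
  leading term 1: no divisor's leading term divides it; move 22/25 to the remainder.
  remainder 4/5*y**2 - 117/25*y + 22/25 ≠ 0; add k_3 = 4/5*y**2 - 117/25*y + 22/25 to the basis.

The other S-polynomials (S(h_1,k_3), S(h_2,k_3)) all reduce to 0 modulo the current basis, so we have a Gröbner basis.
Inter-reduce: drop elements whose leading term is divisible by another's, tail-reduce, and make monic.
Reduced Gröbner basis: {x + 4/5*y - 9/5, y**2 - 117/20*y + 11/10}.

The bases are distinct; the ideals are different.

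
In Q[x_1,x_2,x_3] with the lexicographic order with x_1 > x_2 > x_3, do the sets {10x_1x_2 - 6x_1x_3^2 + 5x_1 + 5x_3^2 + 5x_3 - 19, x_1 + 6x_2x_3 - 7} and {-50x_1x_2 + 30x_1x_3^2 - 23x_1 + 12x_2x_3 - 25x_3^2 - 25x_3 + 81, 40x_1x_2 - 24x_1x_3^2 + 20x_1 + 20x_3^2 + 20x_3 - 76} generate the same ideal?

Since reduced Gröbner bases are canonical representatives of ideals under a given ordering, it suffices to compute and compare them.
Buchberger on the first generating set:
f_1 = 10x_1x_2 - 6x_1x_3^2 + 5x_1 + 5x_3^2 + 5x_3 - 19, LT = x_1x_2.
f_2 = x_1 + 6x_2x_3 - 7, LT = x_1.

S(f_1,f_2): lcm = x_1x_2. S = -3/5x_1x_3^2 + 1/2x_1 - 6x_2^2x_3 + 7x_2 + 1/2x_3^2 + 1/2x_3 - 19/10.
  leading term x_1x_3^2: subtract (-3/5x_3^2)·f_2 from -3/5x_1x_3^2 + 1/2x_1 - 6x_2^2x_3 + 7x_2 + 1/2x_3^2 + 1/2x_3 - 19/10 → 1/2x_1 - 6x_2^2x_3 + 18/5x_2x_3^3 + 7x_2 - 37/10x_3^2 + 1/2x_3 - 19/10
  leading term x_1: subtract (1/2)·f_2 from 1/2x_1 - 6x_2^2x_3 + 18/5x_2x_3^3 + 7x_2 - 37/10x_3^2 + 1/2x_3 - 19/10 → -6x_2^2x_3 + 18/5x_2x_3^3 - 3x_2x_3 + 7x_2 - 37/10x_3^2 + 1/2x_3 + 8/5
  leading term x_2^2x_3: no divisor's leading term divides it; move -6x_2^2x_3 to the remainder.
  leading term x_2x_3^3: no divisor's leading term divides it; move 18/5x_2x_3^3 to the remainder.
  leading term x_2x_3: no divisor's leading term divides it; move -3x_2x_3 to the remainder.
  leading term x_2: no divisor's leading term divides it; move 7x_2 to the remainder.
  leading term x_3^2: no divisor's leading term divides it; move -37/10x_3^2 to the remainder.
  leading term x_3: no divisor's leading term divides it; move 1/2x_3 to the remainder.
  leading term 1: no divisor's leading term divides it; move 8/5 to the remainder.
  remainder -6x_2^2x_3 + 18/5x_2x_3^3 - 3x_2x_3 + 7x_2 - 37/10x_3^2 + 1/2x_3 + 8/5 ≠ 0; add g_3 = -6x_2^2x_3 + 18/5x_2x_3^3 - 3x_2x_3 + 7x_2 - 37/10x_3^2 + 1/2x_3 + 8/5 to the basis.

The other S-polynomials (S(f_1,g_3), S(f_2,g_3)) all reduce to 0 modulo the current basis, so we have a Gröbner basis.
Inter-reduce: drop elements whose leading term is divisible by another's, tail-reduce, and make monic.
Reduced Gröbner basis: {x_1 + 6x_2x_3 - 7, x_2^2x_3 - 3/5x_2x_3^3 + 1/2x_2x_3 - 7/6x_2 + 37/60x_3^2 - 1/12x_3 - 4/15}.

Buchberger on the second generating set:
h_1 = -50x_1x_2 + 30x_1x_3^2 - 23x_1 + 12x_2x_3 - 25x_3^2 - 25x_3 + 81, LT = x_1x_2.
h_2 = 40x_1x_2 - 24x_1x_3^2 + 20x_1 + 20x_3^2 + 20x_3 - 76, LT = x_1x_2.

S(h_1,h_2): lcm = x_1x_2. S = -1/25x_1 - 6/25x_2x_3 + 7/25.
  leading term x_1: no divisor's leading term divides it; move -1/25x_1 to the remainder.
  leading term x_2x_3: no divisor's leading term divides it; move -6/25x_2x_3 to the remainder.
  leading term 1: no divisor's leading term divides it; move 7/25 to the remainder.
  remainder -1/25x_1 - 6/25x_2x_3 + 7/25 ≠ 0; add k_3 = -1/25x_1 - 6/25x_2x_3 + 7/25 to the basis.

S(h_1,k_3): lcm = x_1x_2. S = -3/5x_1x_3^2 + 23/50x_1 - 6x_2^2x_3 - 6/25x_2x_3 + 7x_2 + 1/2x_3^2 + 1/2x_3 - 81/50.
  leading term x_1x_3^2: subtract (15x_3^2)·k_3 from -3/5x_1x_3^2 + 23/50x_1 - 6x_2^2x_3 - 6/25x_2x_3 + 7x_2 + 1/2x_3^2 + 1/2x_3 - 81/50 → 23/50x_1 - 6x_2^2x_3 + 18/5x_2x_3^3 - 6/25x_2x_3 + 7x_2 - 37/10x_3^2 + 1/2x_3 - 81/50
  leading term x_1: subtract (-23/2)·k_3 from 23/50x_1 - 6x_2^2x_3 + 18/5x_2x_3^3 - 6/25x_2x_3 + 7x_2 - 37/10x_3^2 + 1/2x_3 - 81/50 → -6x_2^2x_3 + 18/5x_2x_3^3 - 3x_2x_3 + 7x_2 - 37/10x_3^2 + 1/2x_3 + 8/5
  leading term x_2^2x_3: no divisor's leading term divides it; move -6x_2^2x_3 to the remainder.
  leading term x_2x_3^3: no divisor's leading term divides it; move 18/5x_2x_3^3 to the remainder.
  leading term x_2x_3: no divisor's leading term divides it; move -3x_2x_3 to the remainder.
  leading term x_2: no divisor's leading term divides it; move 7x_2 to the remainder.
  leading term x_3^2: no divisor's leading term divides it; move -37/10x_3^2 to the remainder.
  leading term x_3: no divisor's leading term divides it; move 1/2x_3 to the remainder.
  leading term 1: no divisor's leading term divides it; move 8/5 to the remainder.
  remainder -6x_2^2x_3 + 18/5x_2x_3^3 - 3x_2x_3 + 7x_2 - 37/10x_3^2 + 1/2x_3 + 8/5 ≠ 0; add k_4 = -6x_2^2x_3 + 18/5x_2x_3^3 - 3x_2x_3 + 7x_2 - 37/10x_3^2 + 1/2x_3 + 8/5 to the basis.

The other S-polynomials (S(h_2,k_3), S(h_1,k_4), S(h_2,k_4), S(k_3,k_4)) all reduce to 0 modulo the current basis, so we have a Gröbner basis.
Inter-reduce: drop elements whose leading term is divisible by another's, tail-reduce, and make monic.
Reduced Gröbner basis: {x_1 + 6x_2x_3 - 7, x_2^2x_3 - 3/5x_2x_3^3 + 1/2x_2x_3 - 7/6x_2 + 37/60x_3^2 - 1/12x_3 - 4/15}.

These coincide, so the ideals are equal.
The choice of monomial ordering does not affect the verdict — as long as both bases are computed under the same ordering, their equality decides ideal equality.

Yes, the ideals are equal.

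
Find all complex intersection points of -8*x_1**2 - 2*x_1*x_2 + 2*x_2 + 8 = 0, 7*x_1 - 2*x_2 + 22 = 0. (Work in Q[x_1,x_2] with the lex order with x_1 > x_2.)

Compute a lex Gröbner basis by Buchberger's algorithm.
f_1 = -8*x_1**2 - 2*x_1*x_2 + 2*x_2 + 8, LT = x_1**2.
f_2 = 7*x_1 - 2*x_2 + 22, LT = x_1.

S(f_1,f_2): lcm = x_1**2. S = 15/28*x_1*x_2 - 22/7*x_1 - 1/4*x_2 - 1.
  reduce S modulo (f_1, f_2):
  remainder 15/98*x_2**2 - 555/196*x_2 + 435/49 ≠ 0; add h_3 = 15/98*x_2**2 - 555/196*x_2 + 435/49 to the basis.

The other S-polynomials (S(f_1,h_3), S(f_2,h_3)) all reduce to 0 modulo the current basis, so we have a Gröbner basis.
Inter-reduce: drop elements whose leading term is divisible by another's, tail-reduce, and make monic.
Reduced Gröbner basis: {x_1 - 2/7*x_2 + 22/7, x_2**2 - 37/2*x_2 + 58}.

A lex Gröbner basis eliminates variables successively. Here x_2**2 - 37/2*x_2 + 58 depends only on x_2, with roots {4, 29/2}; lifting each root through the earlier basis elements recovers the full solutions.
  x_2 = 4: the earlier basis element becomes x_1 + 2 = 0, giving x_1 = -2 — point (-2, 4).
  x_2 = 29/2: the earlier basis element becomes x_1 - 1 = 0, giving x_1 = 1 — point (1, 29/2).

{(-2, 4), (1, 29/2)}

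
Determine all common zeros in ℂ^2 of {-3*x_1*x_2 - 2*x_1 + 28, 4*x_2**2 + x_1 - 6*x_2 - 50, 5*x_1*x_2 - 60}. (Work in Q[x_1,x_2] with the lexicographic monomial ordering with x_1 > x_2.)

Compute a lex Gröbner basis by Buchberger's algorithm.
f_1 = -3*x_1*x_2 - 2*x_1 + 28, LT = x_1*x_2.
f_2 = x_1 + 4*x_2**2 - 6*x_2 - 50, LT = x_1.
f_3 = 5*x_1*x_2 - 60, LT = x_1*x_2.

S(f_1,f_2): lcm = x_1*x_2. S = 2/3*x_1 - 4*x_2**3 + 6*x_2**2 + 50*x_2 - 28/3.
  leading term x_1: subtract (2/3)·f_2 from 2/3*x_1 - 4*x_2**3 + 6*x_2**2 + 50*x_2 - 28/3 → -4*x_2**3 + 10/3*x_2**2 + 54*x_2 + 24
  leading term x_2**3: no divisor's leading term divides it; move -4*x_2**3 to the remainder.
  leading term x_2**2: no divisor's leading term divides it; move 10/3*x_2**2 to the remainder.
  leading term x_2: no divisor's leading term divides it; move 54*x_2 to the remainder.
  leading term 1: no divisor's leading term divides it; move 24 to the remainder.
  remainder -4*x_2**3 + 10/3*x_2**2 + 54*x_2 + 24 ≠ 0; add h_4 = -4*x_2**3 + 10/3*x_2**2 + 54*x_2 + 24 to the basis.

S(f_1,f_3): lcm = x_1*x_2. S = 2/3*x_1 + 8/3.
  leading term x_1: subtract (2/3)·f_2 from 2/3*x_1 + 8/3 → -8/3*x_2**2 + 4*x_2 + 36
  leading term x_2**2: no divisor's leading term divides it; move -8/3*x_2**2 to the remainder.
  leading term x_2: no divisor's leading term divides it; move 4*x_2 to the remainder.
  leading term 1: no divisor's leading term divides it; move 36 to the remainder.
  remainder -8/3*x_2**2 + 4*x_2 + 36 ≠ 0; add h_5 = -8/3*x_2**2 + 4*x_2 + 36 to the basis.

S(f_3,h_4): lcm = x_1*x_2**3. S = 5/6*x_1*x_2**2 + 27/2*x_1*x_2 + 6*x_1 - 12*x_2**2.
  leading term x_1*x_2**2: subtract (-5/18*x_2)·f_1 from 5/6*x_1*x_2**2 + 27/2*x_1*x_2 + 6*x_1 - 12*x_2**2 → 233/18*x_1*x_2 + 6*x_1 - 12*x_2**2 + 70/9*x_2
  leading term x_1*x_2: subtract (-233/54)·f_1 from 233/18*x_1*x_2 + 6*x_1 - 12*x_2**2 + 70/9*x_2 → -71/27*x_1 - 12*x_2**2 + 70/9*x_2 + 3262/27
  leading term x_1: subtract (-71/27)·f_2 from -71/27*x_1 - 12*x_2**2 + 70/9*x_2 + 3262/27 → -40/27*x_2**2 - 8*x_2 - 32/3
  leading term x_2**2: subtract (5/9)·h_5 from -40/27*x_2**2 - 8*x_2 - 32/3 → -92/9*x_2 - 92/3
  leading term x_2: no divisor's leading term divides it; move -92/9*x_2 to the remainder.
  leading term 1: no divisor's leading term divides it; move -92/3 to the remainder.
  remainder -92/9*x_2 - 92/3 ≠ 0; add h_6 = -92/9*x_2 - 92/3 to the basis.

The other S-polynomials (S(f_2,f_3), S(f_1,h_4), S(f_2,h_4), S(f_1,h_5), S(f_2,h_5), S(f_3,h_5), S(h_4,h_5), S(f_1,h_6), S(f_2,h_6), S(f_3,h_6), S(h_4,h_6), S(h_5,h_6)) all reduce to 0 modulo the current basis, so we have a Gröbner basis.
Inter-reduce: drop elements whose leading term is divisible by another's, tail-reduce, and make monic.
Reduced Gröbner basis: {x_1 + 4, x_2 + 3}.

A lex Gröbner basis eliminates variables successively. Here x_2 + 3 depends only on x_2, with roots {-3}; lifting each root through the earlier basis elements recovers the full solutions.
  x_2 = -3: the earlier basis element becomes x_1 + 4 = 0, giving x_1 = -4 — point (-4, -3).
Substituting each solution back into the original system confirms all equations vanish.
A lex Gröbner basis triangularizes the system, enabling back-substitution.

{(-4, -3)}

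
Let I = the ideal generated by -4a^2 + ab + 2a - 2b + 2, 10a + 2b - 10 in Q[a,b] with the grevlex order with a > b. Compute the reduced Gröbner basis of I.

G = {b^2 - 5/9b, a + 1/5b - 1}

f_1 = -4a^2 + ab + 2a - 2b + 2, LT = a^2.
f_2 = 10a + 2b - 10, LT = a.

S(f_1,f_2): lcm = a^2. S = -9/20ab + 1/2a + 1/2b - 1/2.
  reduce S modulo (f_1, f_2):
  remainder 9/100b^2 - 1/20b ≠ 0; add g_3 = 9/100b^2 - 1/20b to the basis.

The other S-polynomials (S(f_1,g_3), S(f_2,g_3)) all reduce to 0 modulo the current basis, so we have a Gröbner basis.
Inter-reduce: drop elements whose leading term is divisible by another's, tail-reduce, and make monic.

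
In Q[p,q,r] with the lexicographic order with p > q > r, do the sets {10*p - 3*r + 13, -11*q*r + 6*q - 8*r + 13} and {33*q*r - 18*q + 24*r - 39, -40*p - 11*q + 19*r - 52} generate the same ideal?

No, the ideals differ.

Two ideals are equal iff their reduced Gröbner bases coincide (the reduced basis is unique for a fixed ordering).
Buchberger on the first generating set:
f_1 = 10*p - 3*r + 13, LT = p.
f_2 = -11*q*r + 6*q - 8*r + 13, LT = q*r.

S(f_1,f_2): leading monomials are coprime, so the S-polynomial reduces to 0 (Buchberger's first criterion).
Every S-polynomial of the final basis reduces to 0, so we have a Gröbner basis.
Inter-reduce: drop elements whose leading term is divisible by another's, tail-reduce, and make monic.
Reduced Gröbner basis: {p - 3/10*r + 13/10, q*r - 6/11*q + 8/11*r - 13/11}.

Buchberger on the second generating set:
h_1 = 33*q*r - 18*q + 24*r - 39, LT = q*r.
h_2 = -40*p - 11*q + 19*r - 52, LT = p.

S(h_1,h_2): leading monomials are coprime, so the S-polynomial reduces to 0 (Buchberger's first criterion).
Every S-polynomial of the final basis reduces to 0, so we have a Gröbner basis.
Inter-reduce: drop elements whose leading term is divisible by another's, tail-reduce, and make monic.
Reduced Gröbner basis: {p + 11/40*q - 19/40*r + 13/10, q*r - 6/11*q + 8/11*r - 13/11}.

These differ, so the ideals are not equal.
The same test decides containment: I ⊆ J iff every generator of I reduces to 0 modulo a Gröbner basis of J.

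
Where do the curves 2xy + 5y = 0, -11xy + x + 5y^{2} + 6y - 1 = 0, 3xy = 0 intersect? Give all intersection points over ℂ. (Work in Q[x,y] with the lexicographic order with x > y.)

Compute a lex Gröbner basis by Buchberger's algorithm.
f_1 = 2xy + 5y, LT = xy.
f_2 = -11xy + x + 5y^{2} + 6y - 1, LT = xy.
f_3 = 3xy, LT = xy.

S(f_1,f_2): lcm = xy. S = \tfrac{1}{11}x + \tfrac{5}{11}y^{2} + \tfrac{67}{22}y - \tfrac{1}{11}.
  leading term x: no divisor's leading term divides it; move \tfrac{1}{11}x to the remainder.
  leading term y^{2}: no divisor's leading term divides it; move \tfrac{5}{11}y^{2} to the remainder.
  leading term y: no divisor's leading term divides it; move \tfrac{67}{22}y to the remainder.
  leading term 1: no divisor's leading term divides it; move -\tfrac{1}{11} to the remainder.
  remainder \tfrac{1}{11}x + \tfrac{5}{11}y^{2} + \tfrac{67}{22}y - \tfrac{1}{11} ≠ 0; add h_4 = \tfrac{1}{11}x + \tfrac{5}{11}y^{2} + \tfrac{67}{22}y - \tfrac{1}{11} to the basis.

S(f_1,f_3): lcm = xy. S = \tfrac{5}{2}y.
  leading term y: no divisor's leading term divides it; move \tfrac{5}{2}y to the remainder.
  remainder \tfrac{5}{2}y ≠ 0; add h_5 = \tfrac{5}{2}y to the basis.

The other S-polynomials (S(f_2,f_3), S(f_1,h_4), S(f_2,h_4), S(f_3,h_4), S(f_1,h_5), S(f_2,h_5), S(f_3,h_5), S(h_4,h_5)) all reduce to 0 modulo the current basis, so we have a Gröbner basis.
Inter-reduce: drop elements whose leading term is divisible by another's, tail-reduce, and make monic.
Reduced Gröbner basis: {x - 1, y}.

Elimination: the polynomial y lies in the elimination ideal for y, so y ∈ {0}. For each such y, the remaining basis elements (now univariate) give the rest of the solution.
  y = 0: the earlier basis element becomes x - 1 = 0, giving x = 1 — point (1, 0).

{(1, 0)}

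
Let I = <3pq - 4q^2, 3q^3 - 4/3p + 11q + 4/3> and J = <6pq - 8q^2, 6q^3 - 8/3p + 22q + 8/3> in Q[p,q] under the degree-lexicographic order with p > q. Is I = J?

Yes, the ideals are equal.

Two ideals are equal iff their reduced Gröbner bases coincide (the reduced basis is unique for a fixed ordering).
Buchberger on the first generating set:
f_1 = 3pq - 4q^2, LT = pq.
f_2 = 3q^3 - 4/3p + 11q + 4/3, LT = q^3.

S(f_1,f_2): lcm = pq^3. S = -4/3q^4 + 4/9p^2 - 11/3pq - 4/9p.
  leading term q^4: subtract (-4/9q)·f_2 from -4/3q^4 + 4/9p^2 - 11/3pq - 4/9p → 4/9p^2 - 115/27pq + 44/9q^2 - 4/9p + 16/27q
  leading term p^2: no divisor's leading term divides it; move 4/9p^2 to the remainder.
  leading term pq: subtract (-115/81)·f_1 from -115/27pq + 44/9q^2 - 4/9p + 16/27q → -64/81q^2 - 4/9p + 16/27q
  leading term q^2: no divisor's leading term divides it; move -64/81q^2 to the remainder.
  leading term p: no divisor's leading term divides it; move -4/9p to the remainder.
  leading term q: no divisor's leading term divides it; move 16/27q to the remainder.
  remainder 4/9p^2 - 64/81q^2 - 4/9p + 16/27q ≠ 0; add g_3 = 4/9p^2 - 64/81q^2 - 4/9p + 16/27q to the basis.

The other S-polynomials (S(f_1,g_3), S(f_2,g_3)) all reduce to 0 modulo the current basis, so we have a Gröbner basis.
Inter-reduce: drop elements whose leading term is divisible by another's, tail-reduce, and make monic.
Reduced Gröbner basis: {q^3 - 4/9p + 11/3q + 4/9, p^2 - 16/9q^2 - p + 4/3q, pq - 4/3q^2}.

Buchberger on the second generating set:
h_1 = 6pq - 8q^2, LT = pq.
h_2 = 6q^3 - 8/3p + 22q + 8/3, LT = q^3.

S(h_1,h_2): lcm = pq^3. S = -4/3q^4 + 4/9p^2 - 11/3pq - 4/9p.
  leading term q^4: subtract (-2/9q)·h_2 from -4/3q^4 + 4/9p^2 - 11/3pq - 4/9p → 4/9p^2 - 115/27pq + 44/9q^2 - 4/9p + 16/27q
  leading term p^2: no divisor's leading term divides it; move 4/9p^2 to the remainder.
  leading term pq: subtract (-115/162)·h_1 from -115/27pq + 44/9q^2 - 4/9p + 16/27q → -64/81q^2 - 4/9p + 16/27q
  leading term q^2: no divisor's leading term divides it; move -64/81q^2 to the remainder.
  leading term p: no divisor's leading term divides it; move -4/9p to the remainder.
  leading term q: no divisor's leading term divides it; move 16/27q to the remainder.
  remainder 4/9p^2 - 64/81q^2 - 4/9p + 16/27q ≠ 0; add k_3 = 4/9p^2 - 64/81q^2 - 4/9p + 16/27q to the basis.

The other S-polynomials (S(h_1,k_3), S(h_2,k_3)) all reduce to 0 modulo the current basis, so we have a Gröbner basis.
Inter-reduce: drop elements whose leading term is divisible by another's, tail-reduce, and make monic.
Reduced Gröbner basis: {q^3 - 4/9p + 11/3q + 4/9, p^2 - 16/9q^2 - p + 4/3q, pq - 4/3q^2}.

Same reduced basis, so the two generating sets span the same ideal.
The choice of monomial ordering does not affect the verdict — as long as both bases are computed under the same ordering, their equality decides ideal equality.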